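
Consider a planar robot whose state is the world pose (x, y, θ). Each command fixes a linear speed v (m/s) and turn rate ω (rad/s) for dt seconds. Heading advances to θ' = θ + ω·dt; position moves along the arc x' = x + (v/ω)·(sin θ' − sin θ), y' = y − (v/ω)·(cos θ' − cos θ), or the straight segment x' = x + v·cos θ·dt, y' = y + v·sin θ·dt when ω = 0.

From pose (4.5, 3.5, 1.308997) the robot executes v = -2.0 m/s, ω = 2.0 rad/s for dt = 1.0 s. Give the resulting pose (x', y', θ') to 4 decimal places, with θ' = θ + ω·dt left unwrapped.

θ' = 1.3090 + 2.0·1.0 = 3.3090
R = v/ω = -2.0/2.0 = -1.0000
x' = 4.5 + -1.0000·(sin 3.3090 − sin 1.3090) = 5.6325
y' = 3.5 − -1.0000·(cos 3.3090 − cos 1.3090) = 2.2552

(5.6325, 2.2552, 3.3090)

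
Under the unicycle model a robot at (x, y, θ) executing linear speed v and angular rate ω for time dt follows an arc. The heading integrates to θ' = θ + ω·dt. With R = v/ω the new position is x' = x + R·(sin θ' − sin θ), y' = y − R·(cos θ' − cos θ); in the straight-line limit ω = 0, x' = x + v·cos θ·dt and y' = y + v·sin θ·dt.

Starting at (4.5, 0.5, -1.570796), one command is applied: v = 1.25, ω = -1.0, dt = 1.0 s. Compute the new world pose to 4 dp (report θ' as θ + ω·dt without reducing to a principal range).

θ' = -1.5708 + -1.0·1.0 = -2.5708
R = v/ω = 1.25/-1.0 = -1.2500
x' = 4.5 + -1.2500·(sin -2.5708 − sin -1.5708) = 3.9254
y' = 0.5 − -1.2500·(cos -2.5708 − cos -1.5708) = -0.5518

(3.9254, -0.5518, -2.5708)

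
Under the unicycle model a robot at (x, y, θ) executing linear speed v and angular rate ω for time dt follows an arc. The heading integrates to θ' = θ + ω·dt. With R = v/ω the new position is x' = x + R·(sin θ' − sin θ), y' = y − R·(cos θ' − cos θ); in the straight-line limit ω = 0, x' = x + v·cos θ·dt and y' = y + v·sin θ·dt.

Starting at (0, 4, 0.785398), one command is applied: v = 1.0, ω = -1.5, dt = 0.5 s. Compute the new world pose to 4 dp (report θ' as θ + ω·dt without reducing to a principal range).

(0.4478, 4.1948, 0.0354)

θ' = 0.7854 + -1.5·0.5 = 0.0354
R = v/ω = 1.0/-1.5 = -0.6667
x' = 0 + -0.6667·(sin 0.0354 − sin 0.7854) = 0.4478
y' = 4 − -0.6667·(cos 0.0354 − cos 0.7854) = 4.1948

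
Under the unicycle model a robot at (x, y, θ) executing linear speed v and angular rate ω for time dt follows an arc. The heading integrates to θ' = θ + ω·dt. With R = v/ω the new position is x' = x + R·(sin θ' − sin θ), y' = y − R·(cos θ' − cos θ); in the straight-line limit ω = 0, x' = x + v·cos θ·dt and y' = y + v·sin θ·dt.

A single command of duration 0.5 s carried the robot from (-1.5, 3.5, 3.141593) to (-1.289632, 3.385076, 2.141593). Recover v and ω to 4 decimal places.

v = -0.5000, ω = -2.0000

Δθ = 2.141593 − 3.141593 = -1.000000
ω = Δθ/dt = -1.000000/0.5 = -2.0000
R = Δx/(sin θ' − sin θ) = 0.2500
v = R·ω = 0.2500·-2.0000 = -0.5000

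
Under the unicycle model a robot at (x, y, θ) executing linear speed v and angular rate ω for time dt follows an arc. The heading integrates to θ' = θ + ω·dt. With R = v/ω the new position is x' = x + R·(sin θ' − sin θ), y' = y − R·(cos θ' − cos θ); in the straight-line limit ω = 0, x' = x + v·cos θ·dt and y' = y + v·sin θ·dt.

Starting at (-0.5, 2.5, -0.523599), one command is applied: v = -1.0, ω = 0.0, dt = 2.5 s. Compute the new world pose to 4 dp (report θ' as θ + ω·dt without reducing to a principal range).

θ' = -0.5236 + 0.0·2.5 = -0.5236
ω = 0 → straight: x' = -0.5 + -1.0·cos(-0.5236)·2.5 = -2.6651
y' = 2.5 + -1.0·sin(-0.5236)·2.5 = 3.7500

(-2.6651, 3.7500, -0.5236)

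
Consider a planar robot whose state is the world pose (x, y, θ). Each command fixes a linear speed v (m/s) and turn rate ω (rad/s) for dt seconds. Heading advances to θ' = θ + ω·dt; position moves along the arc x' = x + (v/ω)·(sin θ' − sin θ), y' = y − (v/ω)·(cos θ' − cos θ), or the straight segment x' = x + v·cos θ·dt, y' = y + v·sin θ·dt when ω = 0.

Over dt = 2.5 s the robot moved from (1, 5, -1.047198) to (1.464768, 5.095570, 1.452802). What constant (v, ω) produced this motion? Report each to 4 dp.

v = 0.2500, ω = 1.0000

Δθ = 1.452802 − -1.047198 = 2.500000
ω = Δθ/dt = 2.500000/2.5 = 1.0000
R = Δx/(sin θ' − sin θ) = 0.2500
v = R·ω = 0.2500·1.0000 = 0.2500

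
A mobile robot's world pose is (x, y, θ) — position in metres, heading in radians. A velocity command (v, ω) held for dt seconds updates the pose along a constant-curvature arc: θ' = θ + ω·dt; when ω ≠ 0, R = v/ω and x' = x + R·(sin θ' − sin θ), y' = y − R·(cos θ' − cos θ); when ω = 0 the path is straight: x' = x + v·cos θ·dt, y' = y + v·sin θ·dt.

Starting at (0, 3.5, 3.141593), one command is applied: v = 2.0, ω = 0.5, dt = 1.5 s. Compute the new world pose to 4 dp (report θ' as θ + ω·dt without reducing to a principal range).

(-2.7266, 2.4268, 3.8916)

θ' = 3.1416 + 0.5·1.5 = 3.8916
R = v/ω = 2.0/0.5 = 4.0000
x' = 0 + 4.0000·(sin 3.8916 − sin 3.1416) = -2.7266
y' = 3.5 − 4.0000·(cos 3.8916 − cos 3.1416) = 2.4268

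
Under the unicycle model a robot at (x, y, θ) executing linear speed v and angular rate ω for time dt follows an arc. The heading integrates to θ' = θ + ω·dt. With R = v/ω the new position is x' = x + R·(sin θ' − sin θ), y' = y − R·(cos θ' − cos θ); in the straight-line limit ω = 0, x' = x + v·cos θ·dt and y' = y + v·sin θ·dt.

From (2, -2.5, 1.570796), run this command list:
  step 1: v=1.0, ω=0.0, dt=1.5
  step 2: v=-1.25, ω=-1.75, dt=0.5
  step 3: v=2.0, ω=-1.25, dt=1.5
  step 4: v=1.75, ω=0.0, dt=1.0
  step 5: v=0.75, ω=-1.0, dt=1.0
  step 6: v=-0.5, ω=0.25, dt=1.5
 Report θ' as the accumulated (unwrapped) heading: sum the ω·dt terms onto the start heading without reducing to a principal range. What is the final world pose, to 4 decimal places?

(5.1428, -3.8176, -1.8042)

step 1: θ'=1.5708 (straight) → pose (2.0000, -1.0000, 1.5708)
step 2: θ'=0.6958 (R=0.7143) → pose (1.7436, -1.5482, 0.6958)
step 3: θ'=-1.1792 (R=-1.6000) → pose (4.2480, -2.1657, -1.1792)
step 4: θ'=-1.1792 (straight) → pose (4.9160, -3.7832, -1.1792)
step 5: θ'=-2.1792 (R=-0.7500) → pose (4.8381, -4.4981, -2.1792)
step 6: θ'=-1.8042 (R=-2.0000) → pose (5.1428, -3.8176, -1.8042)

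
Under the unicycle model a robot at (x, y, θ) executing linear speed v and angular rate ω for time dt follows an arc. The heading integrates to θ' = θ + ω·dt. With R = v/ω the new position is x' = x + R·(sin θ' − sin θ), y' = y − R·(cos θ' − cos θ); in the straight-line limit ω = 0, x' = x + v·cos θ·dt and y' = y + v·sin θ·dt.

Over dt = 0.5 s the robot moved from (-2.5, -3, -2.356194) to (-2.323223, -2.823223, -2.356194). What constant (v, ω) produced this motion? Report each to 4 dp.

Δθ = -2.356194 − -2.356194 = 0.000000
ω = Δθ/dt = 0.000000/0.5 = 0.0000
ω = 0 → v = (Δx·cos θ + Δy·sin θ)/dt = -0.5000

v = -0.5000, ω = 0.0000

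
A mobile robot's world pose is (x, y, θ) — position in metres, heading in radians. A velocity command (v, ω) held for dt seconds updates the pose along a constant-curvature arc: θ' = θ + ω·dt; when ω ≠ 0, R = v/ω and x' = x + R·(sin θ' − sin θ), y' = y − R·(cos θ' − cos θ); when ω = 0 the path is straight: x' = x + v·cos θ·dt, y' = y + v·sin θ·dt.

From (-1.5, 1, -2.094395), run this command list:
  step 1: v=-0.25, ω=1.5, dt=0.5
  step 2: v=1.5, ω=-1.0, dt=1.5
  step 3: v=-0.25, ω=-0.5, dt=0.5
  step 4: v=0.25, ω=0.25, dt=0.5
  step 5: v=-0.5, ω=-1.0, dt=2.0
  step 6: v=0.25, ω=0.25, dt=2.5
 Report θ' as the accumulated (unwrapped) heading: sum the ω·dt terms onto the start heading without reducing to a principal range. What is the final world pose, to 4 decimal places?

(-1.9706, -0.6483, -4.3444)

step 1: θ'=-1.3444 (R=-0.1667) → pose (-1.4819, 1.1207, -1.3444)
step 2: θ'=-2.8444 (R=-1.5000) → pose (-2.5044, -0.6502, -2.8444)
step 3: θ'=-3.0944 (R=0.5000) → pose (-2.3816, -0.6288, -3.0944)
step 4: θ'=-2.9694 (R=1.0000) → pose (-2.5057, -0.6425, -2.9694)
step 5: θ'=-4.9694 (R=0.5000) → pose (-1.9365, -1.2622, -4.9694)
step 6: θ'=-4.3444 (R=1.0000) → pose (-1.9706, -0.6483, -4.3444)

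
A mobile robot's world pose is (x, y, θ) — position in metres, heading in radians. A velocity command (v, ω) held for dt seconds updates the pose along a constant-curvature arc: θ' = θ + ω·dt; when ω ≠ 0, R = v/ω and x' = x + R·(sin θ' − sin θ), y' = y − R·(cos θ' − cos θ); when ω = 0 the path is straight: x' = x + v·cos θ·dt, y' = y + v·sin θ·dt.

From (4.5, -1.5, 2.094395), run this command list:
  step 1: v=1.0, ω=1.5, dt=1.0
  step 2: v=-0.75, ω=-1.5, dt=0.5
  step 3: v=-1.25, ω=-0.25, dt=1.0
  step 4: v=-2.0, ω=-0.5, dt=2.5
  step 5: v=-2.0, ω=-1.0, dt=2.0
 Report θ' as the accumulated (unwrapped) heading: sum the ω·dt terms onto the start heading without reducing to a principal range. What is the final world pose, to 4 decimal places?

(3.7819, -7.1665, -0.6556)

step 1: θ'=3.5944 (R=0.6667) → pose (3.6310, -1.2339, 3.5944)
step 2: θ'=2.8444 (R=0.5000) → pose (3.9962, -1.2054, 2.8444)
step 3: θ'=2.5944 (R=5.0000) → pose (5.1334, -1.7163, 2.5944)
step 4: θ'=1.3444 (R=4.0000) → pose (6.9502, -6.0301, 1.3444)
step 5: θ'=-0.6556 (R=2.0000) → pose (3.7819, -7.1665, -0.6556)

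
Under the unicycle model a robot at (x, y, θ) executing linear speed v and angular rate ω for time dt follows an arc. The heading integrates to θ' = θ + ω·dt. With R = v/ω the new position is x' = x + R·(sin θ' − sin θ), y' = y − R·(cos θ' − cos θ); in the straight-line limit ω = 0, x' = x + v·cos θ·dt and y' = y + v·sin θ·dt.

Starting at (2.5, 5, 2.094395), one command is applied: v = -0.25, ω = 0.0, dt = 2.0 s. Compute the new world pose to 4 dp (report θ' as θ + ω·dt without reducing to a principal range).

θ' = 2.0944 + 0.0·2.0 = 2.0944
ω = 0 → straight: x' = 2.5 + -0.25·cos(2.0944)·2.0 = 2.7500
y' = 5 + -0.25·sin(2.0944)·2.0 = 4.5670

(2.7500, 4.5670, 2.0944)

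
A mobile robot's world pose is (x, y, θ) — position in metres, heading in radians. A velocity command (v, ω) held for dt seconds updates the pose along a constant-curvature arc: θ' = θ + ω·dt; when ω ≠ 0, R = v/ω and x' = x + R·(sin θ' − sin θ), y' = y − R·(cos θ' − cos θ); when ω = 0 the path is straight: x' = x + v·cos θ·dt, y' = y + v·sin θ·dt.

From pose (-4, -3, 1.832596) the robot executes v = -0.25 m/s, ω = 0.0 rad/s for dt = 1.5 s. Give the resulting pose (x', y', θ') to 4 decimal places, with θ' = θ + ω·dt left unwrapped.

θ' = 1.8326 + 0.0·1.5 = 1.8326
ω = 0 → straight: x' = -4 + -0.25·cos(1.8326)·1.5 = -3.9029
y' = -3 + -0.25·sin(1.8326)·1.5 = -3.3622

(-3.9029, -3.3622, 1.8326)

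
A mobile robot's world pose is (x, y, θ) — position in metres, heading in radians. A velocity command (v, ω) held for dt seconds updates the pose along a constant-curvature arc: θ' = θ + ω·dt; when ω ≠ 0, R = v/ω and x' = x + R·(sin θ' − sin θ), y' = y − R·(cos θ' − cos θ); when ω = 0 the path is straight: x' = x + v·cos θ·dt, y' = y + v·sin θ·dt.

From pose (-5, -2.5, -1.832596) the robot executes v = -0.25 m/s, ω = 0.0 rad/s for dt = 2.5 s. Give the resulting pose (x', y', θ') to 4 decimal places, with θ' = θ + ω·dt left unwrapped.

θ' = -1.8326 + 0.0·2.5 = -1.8326
ω = 0 → straight: x' = -5 + -0.25·cos(-1.8326)·2.5 = -4.8382
y' = -2.5 + -0.25·sin(-1.8326)·2.5 = -1.8963

(-4.8382, -1.8963, -1.8326)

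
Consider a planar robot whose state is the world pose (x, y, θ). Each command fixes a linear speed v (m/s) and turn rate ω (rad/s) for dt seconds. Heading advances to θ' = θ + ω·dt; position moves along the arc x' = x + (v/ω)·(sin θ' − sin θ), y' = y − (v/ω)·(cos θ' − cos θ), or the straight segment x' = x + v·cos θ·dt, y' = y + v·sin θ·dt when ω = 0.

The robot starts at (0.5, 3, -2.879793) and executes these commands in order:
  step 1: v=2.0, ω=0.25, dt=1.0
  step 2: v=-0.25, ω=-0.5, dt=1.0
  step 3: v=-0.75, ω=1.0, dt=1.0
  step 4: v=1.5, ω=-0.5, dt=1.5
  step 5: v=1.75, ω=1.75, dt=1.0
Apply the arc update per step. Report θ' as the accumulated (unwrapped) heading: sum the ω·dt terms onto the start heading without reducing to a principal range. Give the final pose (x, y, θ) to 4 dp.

(-2.8939, -0.0358, -1.1298)

step 1: θ'=-2.6298 (R=8.0000) → pose (-1.3474, 2.2475, -2.6298)
step 2: θ'=-3.1298 (R=0.5000) → pose (-1.1084, 2.3115, -3.1298)
step 3: θ'=-2.1298 (R=-0.7500) → pose (-0.4815, 2.6637, -2.1298)
step 4: θ'=-2.8798 (R=-3.0000) → pose (-2.2484, 1.3570, -2.8798)
step 5: θ'=-1.1298 (R=1.0000) → pose (-2.8939, -0.0358, -1.1298)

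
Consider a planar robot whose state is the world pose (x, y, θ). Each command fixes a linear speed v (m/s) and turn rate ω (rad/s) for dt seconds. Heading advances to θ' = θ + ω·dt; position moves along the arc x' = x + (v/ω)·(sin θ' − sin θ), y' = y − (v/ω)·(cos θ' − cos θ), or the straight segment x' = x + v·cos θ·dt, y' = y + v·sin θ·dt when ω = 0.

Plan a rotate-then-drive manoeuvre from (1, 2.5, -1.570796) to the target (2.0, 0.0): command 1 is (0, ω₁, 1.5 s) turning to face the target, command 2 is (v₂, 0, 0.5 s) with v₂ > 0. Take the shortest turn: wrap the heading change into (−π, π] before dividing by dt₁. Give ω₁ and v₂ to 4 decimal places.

ω₁ = 0.2537, v₂ = 5.3852

heading to target = atan2(0−2.5, 2−1) = -1.1903
Δθ = wrap(-1.1903 − -1.5708) = 0.3805; ω₁ = Δθ/dt₁ = 0.2537
distance = √((2−1)² + (0−2.5)²) = 2.6926; v₂ = distance/dt₂ = 5.3852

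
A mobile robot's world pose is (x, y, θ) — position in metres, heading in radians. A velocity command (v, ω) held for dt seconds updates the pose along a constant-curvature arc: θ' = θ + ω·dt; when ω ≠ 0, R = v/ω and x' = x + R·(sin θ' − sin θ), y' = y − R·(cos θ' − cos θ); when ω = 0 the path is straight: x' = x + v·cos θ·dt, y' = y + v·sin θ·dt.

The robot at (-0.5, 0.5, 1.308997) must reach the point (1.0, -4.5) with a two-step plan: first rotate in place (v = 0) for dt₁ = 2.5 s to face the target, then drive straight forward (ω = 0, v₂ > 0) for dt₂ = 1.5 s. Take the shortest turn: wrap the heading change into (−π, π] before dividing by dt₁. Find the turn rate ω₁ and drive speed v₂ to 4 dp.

heading to target = atan2(-4.5−0.5, 1−-0.5) = -1.2793
Δθ = wrap(-1.2793 − 1.3090) = -2.5883; ω₁ = Δθ/dt₁ = -1.0353
distance = √((1−-0.5)² + (-4.5−0.5)²) = 5.2202; v₂ = distance/dt₂ = 3.4801

ω₁ = -1.0353, v₂ = 3.4801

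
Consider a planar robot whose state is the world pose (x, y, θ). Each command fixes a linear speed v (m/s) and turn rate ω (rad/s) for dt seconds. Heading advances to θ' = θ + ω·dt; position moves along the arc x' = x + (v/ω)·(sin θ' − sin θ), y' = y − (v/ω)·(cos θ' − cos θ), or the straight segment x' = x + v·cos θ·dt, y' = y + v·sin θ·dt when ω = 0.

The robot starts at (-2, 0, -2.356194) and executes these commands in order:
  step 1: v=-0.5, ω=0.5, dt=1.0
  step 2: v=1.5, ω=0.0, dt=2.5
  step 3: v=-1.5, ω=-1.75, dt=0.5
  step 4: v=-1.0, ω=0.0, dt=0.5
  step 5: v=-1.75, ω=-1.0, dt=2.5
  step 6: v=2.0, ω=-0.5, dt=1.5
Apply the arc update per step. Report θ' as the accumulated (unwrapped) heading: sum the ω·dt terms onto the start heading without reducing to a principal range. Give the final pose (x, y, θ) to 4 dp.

step 1: θ'=-1.8562 (R=-1.0000) → pose (-1.7476, 0.4256, -1.8562)
step 2: θ'=-1.8562 (straight) → pose (-2.8033, -3.1727, -1.8562)
step 3: θ'=-2.7312 (R=0.8571) → pose (-2.3228, -2.6281, -2.7312)
step 4: θ'=-2.7312 (straight) → pose (-1.8644, -2.4286, -2.7312)
step 5: θ'=-5.2312 (R=1.7500) → pose (0.3536, -4.9010, -5.2312)
step 6: θ'=-5.9812 (R=-4.0000) → pose (2.6375, -3.0654, -5.9812)

(2.6375, -3.0654, -5.9812)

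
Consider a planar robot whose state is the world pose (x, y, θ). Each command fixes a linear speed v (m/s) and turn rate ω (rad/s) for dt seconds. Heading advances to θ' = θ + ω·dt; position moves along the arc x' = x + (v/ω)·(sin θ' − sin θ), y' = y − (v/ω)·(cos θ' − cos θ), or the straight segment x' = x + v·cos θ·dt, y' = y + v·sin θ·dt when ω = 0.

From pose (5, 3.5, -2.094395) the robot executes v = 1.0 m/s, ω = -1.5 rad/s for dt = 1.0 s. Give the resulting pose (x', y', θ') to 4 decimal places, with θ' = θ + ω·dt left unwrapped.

(4.1310, 3.2339, -3.5944)

θ' = -2.0944 + -1.5·1.0 = -3.5944
R = v/ω = 1.0/-1.5 = -0.6667
x' = 5 + -0.6667·(sin -3.5944 − sin -2.0944) = 4.1310
y' = 3.5 − -0.6667·(cos -3.5944 − cos -2.0944) = 3.2339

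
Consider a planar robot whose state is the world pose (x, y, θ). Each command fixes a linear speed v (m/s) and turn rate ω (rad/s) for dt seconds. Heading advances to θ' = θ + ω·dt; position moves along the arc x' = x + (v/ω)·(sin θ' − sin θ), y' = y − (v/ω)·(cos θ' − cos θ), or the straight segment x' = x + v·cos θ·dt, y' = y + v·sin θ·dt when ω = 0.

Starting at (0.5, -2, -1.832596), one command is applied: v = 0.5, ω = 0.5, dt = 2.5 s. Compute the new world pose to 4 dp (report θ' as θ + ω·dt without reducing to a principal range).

θ' = -1.8326 + 0.5·2.5 = -0.5826
R = v/ω = 0.5/0.5 = 1.0000
x' = 0.5 + 1.0000·(sin -0.5826 − sin -1.8326) = 0.9157
y' = -2 − 1.0000·(cos -0.5826 − cos -1.8326) = -3.0939

(0.9157, -3.0939, -0.5826)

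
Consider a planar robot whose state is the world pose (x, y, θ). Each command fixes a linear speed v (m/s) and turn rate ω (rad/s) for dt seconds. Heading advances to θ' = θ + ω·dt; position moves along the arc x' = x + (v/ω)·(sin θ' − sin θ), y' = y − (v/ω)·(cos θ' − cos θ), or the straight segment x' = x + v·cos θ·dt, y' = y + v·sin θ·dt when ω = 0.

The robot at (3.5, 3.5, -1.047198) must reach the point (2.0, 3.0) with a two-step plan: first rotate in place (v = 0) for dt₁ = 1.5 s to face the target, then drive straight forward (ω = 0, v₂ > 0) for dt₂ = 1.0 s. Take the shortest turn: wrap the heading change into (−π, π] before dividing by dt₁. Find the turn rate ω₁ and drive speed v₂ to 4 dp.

ω₁ = -1.1818, v₂ = 1.5811

heading to target = atan2(3−3.5, 2−3.5) = -2.8198
Δθ = wrap(-2.8198 − -1.0472) = -1.7726; ω₁ = Δθ/dt₁ = -1.1818
distance = √((2−3.5)² + (3−3.5)²) = 1.5811; v₂ = distance/dt₂ = 1.5811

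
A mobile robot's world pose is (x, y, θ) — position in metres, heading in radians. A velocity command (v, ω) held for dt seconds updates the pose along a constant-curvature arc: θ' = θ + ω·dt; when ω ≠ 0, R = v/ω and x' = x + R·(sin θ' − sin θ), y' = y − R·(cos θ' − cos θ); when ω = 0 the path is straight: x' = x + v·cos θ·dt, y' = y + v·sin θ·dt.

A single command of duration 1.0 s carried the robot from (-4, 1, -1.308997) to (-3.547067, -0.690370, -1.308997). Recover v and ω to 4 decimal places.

v = 1.7500, ω = 0.0000

Δθ = -1.308997 − -1.308997 = 0.000000
ω = Δθ/dt = 0.000000/1.0 = 0.0000
ω = 0 → v = (Δx·cos θ + Δy·sin θ)/dt = 1.7500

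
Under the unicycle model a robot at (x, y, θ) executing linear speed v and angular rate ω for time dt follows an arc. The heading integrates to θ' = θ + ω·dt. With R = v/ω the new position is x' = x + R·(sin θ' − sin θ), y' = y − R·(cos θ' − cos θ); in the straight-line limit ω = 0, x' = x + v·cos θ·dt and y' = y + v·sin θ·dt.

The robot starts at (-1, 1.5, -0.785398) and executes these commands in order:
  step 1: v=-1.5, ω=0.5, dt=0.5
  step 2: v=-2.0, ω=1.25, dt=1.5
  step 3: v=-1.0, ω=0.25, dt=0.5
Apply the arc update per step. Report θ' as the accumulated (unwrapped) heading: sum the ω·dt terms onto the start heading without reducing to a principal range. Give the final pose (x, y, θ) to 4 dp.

step 1: θ'=-0.5354 (R=-3.0000) → pose (-1.5908, 1.9589, -0.5354)
step 2: θ'=1.3396 (R=-1.6000) → pose (-3.9645, 0.9494, 1.3396)
step 3: θ'=1.4646 (R=-4.0000) → pose (-4.0484, 0.4568, 1.4646)

(-4.0484, 0.4568, 1.4646)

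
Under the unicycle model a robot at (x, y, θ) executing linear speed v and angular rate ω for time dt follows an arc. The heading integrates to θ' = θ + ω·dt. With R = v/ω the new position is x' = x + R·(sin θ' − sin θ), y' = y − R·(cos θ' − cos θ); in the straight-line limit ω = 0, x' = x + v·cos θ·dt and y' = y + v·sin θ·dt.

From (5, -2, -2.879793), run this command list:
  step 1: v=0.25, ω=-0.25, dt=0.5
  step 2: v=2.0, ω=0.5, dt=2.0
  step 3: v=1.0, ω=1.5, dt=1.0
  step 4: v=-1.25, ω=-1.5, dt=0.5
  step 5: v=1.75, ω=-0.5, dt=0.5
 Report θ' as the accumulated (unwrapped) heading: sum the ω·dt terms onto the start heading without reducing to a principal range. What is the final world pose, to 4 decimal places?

(1.8530, -5.5556, -1.5048)

step 1: θ'=-3.0048 (R=-1.0000) → pose (4.8776, -2.0247, -3.0048)
step 2: θ'=-2.0048 (R=4.0000) → pose (1.7939, -4.3054, -2.0048)
step 3: θ'=-0.5048 (R=0.6667) → pose (2.0763, -5.1692, -0.5048)
step 4: θ'=-1.2548 (R=0.8333) → pose (1.6873, -4.6988, -1.2548)
step 5: θ'=-1.5048 (R=-3.5000) → pose (1.8530, -5.5556, -1.5048)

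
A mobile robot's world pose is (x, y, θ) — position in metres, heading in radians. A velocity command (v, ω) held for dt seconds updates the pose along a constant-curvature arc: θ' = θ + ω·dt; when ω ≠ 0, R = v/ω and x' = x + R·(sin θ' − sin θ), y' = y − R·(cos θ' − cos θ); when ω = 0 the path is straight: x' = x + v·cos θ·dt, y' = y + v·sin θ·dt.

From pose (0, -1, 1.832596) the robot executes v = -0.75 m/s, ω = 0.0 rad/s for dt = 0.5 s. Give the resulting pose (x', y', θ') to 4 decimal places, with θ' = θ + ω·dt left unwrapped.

(0.0971, -1.3622, 1.8326)

θ' = 1.8326 + 0.0·0.5 = 1.8326
ω = 0 → straight: x' = 0 + -0.75·cos(1.8326)·0.5 = 0.0971
y' = -1 + -0.75·sin(1.8326)·0.5 = -1.3622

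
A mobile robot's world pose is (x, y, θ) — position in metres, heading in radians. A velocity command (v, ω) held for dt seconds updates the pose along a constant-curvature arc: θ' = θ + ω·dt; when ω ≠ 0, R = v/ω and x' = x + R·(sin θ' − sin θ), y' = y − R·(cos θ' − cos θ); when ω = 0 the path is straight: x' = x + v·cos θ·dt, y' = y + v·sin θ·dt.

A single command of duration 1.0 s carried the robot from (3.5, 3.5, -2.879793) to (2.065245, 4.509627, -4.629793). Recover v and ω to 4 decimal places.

v = 2.0000, ω = -1.7500

Δθ = -4.629793 − -2.879793 = -1.750000
ω = Δθ/dt = -1.750000/1.0 = -1.7500
R = Δx/(sin θ' − sin θ) = -1.1429
v = R·ω = -1.1429·-1.7500 = 2.0000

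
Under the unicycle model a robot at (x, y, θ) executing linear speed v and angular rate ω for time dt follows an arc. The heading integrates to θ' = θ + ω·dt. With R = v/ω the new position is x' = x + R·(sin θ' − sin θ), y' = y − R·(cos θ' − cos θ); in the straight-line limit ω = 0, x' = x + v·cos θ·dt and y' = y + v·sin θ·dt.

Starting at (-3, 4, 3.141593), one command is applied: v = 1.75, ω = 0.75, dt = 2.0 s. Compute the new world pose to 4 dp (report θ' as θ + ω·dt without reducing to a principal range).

(-5.3275, 1.8317, 4.6416)

θ' = 3.1416 + 0.75·2.0 = 4.6416
R = v/ω = 1.75/0.75 = 2.3333
x' = -3 + 2.3333·(sin 4.6416 − sin 3.1416) = -5.3275
y' = 4 − 2.3333·(cos 4.6416 − cos 3.1416) = 1.8317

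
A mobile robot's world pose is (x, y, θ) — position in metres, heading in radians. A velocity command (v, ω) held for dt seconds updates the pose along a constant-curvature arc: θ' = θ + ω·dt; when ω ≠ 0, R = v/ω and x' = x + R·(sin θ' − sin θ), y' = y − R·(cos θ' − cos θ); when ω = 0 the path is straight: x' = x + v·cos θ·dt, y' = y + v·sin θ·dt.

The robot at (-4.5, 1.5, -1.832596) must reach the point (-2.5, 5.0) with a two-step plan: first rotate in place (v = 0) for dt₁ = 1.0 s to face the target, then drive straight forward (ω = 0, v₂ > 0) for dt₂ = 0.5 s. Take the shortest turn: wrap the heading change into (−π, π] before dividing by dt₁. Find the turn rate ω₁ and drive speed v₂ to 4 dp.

ω₁ = 2.8842, v₂ = 8.0623

heading to target = atan2(5−1.5, -2.5−-4.5) = 1.0517
Δθ = wrap(1.0517 − -1.8326) = 2.8842; ω₁ = Δθ/dt₁ = 2.8842
distance = √((-2.5−-4.5)² + (5−1.5)²) = 4.0311; v₂ = distance/dt₂ = 8.0623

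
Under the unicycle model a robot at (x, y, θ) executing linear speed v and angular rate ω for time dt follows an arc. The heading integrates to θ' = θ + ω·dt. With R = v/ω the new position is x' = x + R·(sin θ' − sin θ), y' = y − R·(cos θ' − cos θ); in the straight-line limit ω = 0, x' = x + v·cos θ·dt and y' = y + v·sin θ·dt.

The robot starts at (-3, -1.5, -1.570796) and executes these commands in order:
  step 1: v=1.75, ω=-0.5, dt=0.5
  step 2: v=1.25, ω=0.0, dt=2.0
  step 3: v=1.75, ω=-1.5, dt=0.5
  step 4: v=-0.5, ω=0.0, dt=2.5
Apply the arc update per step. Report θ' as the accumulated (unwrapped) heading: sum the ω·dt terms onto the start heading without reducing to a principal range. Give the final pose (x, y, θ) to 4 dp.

step 1: θ'=-1.8208 (R=-3.5000) → pose (-3.1088, -2.3659, -1.8208)
step 2: θ'=-1.8208 (straight) → pose (-3.7273, -4.7882, -1.8208)
step 3: θ'=-2.5708 (R=-1.1667) → pose (-4.2274, -5.4813, -2.5708)
step 4: θ'=-2.5708 (straight) → pose (-3.1755, -4.8059, -2.5708)

(-3.1755, -4.8059, -2.5708)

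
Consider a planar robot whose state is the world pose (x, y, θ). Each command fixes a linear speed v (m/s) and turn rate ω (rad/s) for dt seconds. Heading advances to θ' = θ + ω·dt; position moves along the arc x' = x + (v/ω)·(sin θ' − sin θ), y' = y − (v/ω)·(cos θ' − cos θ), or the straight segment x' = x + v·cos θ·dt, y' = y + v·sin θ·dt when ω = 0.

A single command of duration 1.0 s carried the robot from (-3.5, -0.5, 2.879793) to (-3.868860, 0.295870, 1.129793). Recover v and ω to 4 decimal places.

Δθ = 1.129793 − 2.879793 = -1.750000
ω = Δθ/dt = -1.750000/1.0 = -1.7500
R = −Δy/(cos θ' − cos θ) = -0.5714
v = R·ω = -0.5714·-1.7500 = 1.0000

v = 1.0000, ω = -1.7500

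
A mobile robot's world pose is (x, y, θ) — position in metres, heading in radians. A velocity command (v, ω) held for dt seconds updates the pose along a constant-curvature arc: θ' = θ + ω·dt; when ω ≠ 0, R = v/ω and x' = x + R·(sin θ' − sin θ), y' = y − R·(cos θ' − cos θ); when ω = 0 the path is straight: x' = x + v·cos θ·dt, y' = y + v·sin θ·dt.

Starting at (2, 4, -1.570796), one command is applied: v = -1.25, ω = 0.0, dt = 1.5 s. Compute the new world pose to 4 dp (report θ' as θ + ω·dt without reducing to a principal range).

(2.0000, 5.8750, -1.5708)

θ' = -1.5708 + 0.0·1.5 = -1.5708
ω = 0 → straight: x' = 2 + -1.25·cos(-1.5708)·1.5 = 2.0000
y' = 4 + -1.25·sin(-1.5708)·1.5 = 5.8750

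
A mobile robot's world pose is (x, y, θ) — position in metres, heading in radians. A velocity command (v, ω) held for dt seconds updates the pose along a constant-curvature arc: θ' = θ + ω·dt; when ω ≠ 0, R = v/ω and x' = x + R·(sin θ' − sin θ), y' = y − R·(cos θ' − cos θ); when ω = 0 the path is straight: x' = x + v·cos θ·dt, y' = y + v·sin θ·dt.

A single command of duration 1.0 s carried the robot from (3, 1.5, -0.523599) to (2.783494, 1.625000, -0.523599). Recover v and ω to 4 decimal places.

v = -0.2500, ω = 0.0000

Δθ = -0.523599 − -0.523599 = 0.000000
ω = Δθ/dt = 0.000000/1.0 = 0.0000
ω = 0 → v = (Δx·cos θ + Δy·sin θ)/dt = -0.2500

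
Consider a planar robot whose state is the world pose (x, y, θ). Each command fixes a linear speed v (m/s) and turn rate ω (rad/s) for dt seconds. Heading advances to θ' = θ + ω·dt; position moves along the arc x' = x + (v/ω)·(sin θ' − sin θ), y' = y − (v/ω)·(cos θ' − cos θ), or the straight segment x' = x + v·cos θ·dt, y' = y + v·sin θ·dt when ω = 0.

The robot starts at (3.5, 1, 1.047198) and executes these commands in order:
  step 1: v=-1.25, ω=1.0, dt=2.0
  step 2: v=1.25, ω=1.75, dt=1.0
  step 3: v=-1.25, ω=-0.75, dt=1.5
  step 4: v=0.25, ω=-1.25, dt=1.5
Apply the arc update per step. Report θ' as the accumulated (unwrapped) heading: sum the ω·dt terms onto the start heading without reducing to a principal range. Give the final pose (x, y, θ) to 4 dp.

(4.2068, 0.0652, 1.7972)

step 1: θ'=3.0472 (R=-1.2500) → pose (4.4647, -0.8694, 3.0472)
step 2: θ'=4.7972 (R=0.7143) → pose (3.6857, -1.6410, 4.7972)
step 3: θ'=3.6722 (R=1.6667) → pose (4.5029, -0.0624, 3.6722)
step 4: θ'=1.7972 (R=-0.2000) → pose (4.2068, 0.0652, 1.7972)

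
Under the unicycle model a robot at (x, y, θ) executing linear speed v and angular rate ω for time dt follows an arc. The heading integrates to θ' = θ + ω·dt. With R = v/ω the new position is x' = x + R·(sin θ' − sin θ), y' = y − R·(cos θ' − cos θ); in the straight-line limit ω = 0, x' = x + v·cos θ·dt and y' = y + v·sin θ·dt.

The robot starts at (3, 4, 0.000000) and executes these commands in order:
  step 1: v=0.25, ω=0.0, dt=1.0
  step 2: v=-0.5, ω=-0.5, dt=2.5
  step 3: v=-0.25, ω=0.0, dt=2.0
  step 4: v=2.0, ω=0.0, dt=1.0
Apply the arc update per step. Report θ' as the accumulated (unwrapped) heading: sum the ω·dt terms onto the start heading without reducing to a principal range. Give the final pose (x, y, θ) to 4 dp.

(2.7740, 3.2612, -1.2500)

step 1: θ'=0.0000 (straight) → pose (3.2500, 4.0000, 0.0000)
step 2: θ'=-1.2500 (R=1.0000) → pose (2.3010, 4.6847, -1.2500)
step 3: θ'=-1.2500 (straight) → pose (2.1434, 5.1592, -1.2500)
step 4: θ'=-1.2500 (straight) → pose (2.7740, 3.2612, -1.2500)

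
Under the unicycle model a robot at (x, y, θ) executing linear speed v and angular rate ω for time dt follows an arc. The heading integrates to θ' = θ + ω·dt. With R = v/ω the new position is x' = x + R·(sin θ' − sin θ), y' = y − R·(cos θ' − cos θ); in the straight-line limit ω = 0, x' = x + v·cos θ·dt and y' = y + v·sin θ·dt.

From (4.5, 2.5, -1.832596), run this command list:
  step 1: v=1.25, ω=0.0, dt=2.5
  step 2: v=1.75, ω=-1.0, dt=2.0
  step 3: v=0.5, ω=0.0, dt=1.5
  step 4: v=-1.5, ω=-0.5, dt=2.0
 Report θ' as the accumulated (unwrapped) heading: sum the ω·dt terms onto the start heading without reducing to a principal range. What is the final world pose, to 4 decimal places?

step 1: θ'=-1.8326 (straight) → pose (3.6912, -0.5185, -1.8326)
step 2: θ'=-3.8326 (R=-1.7500) → pose (0.8855, -1.4141, -3.8326)
step 3: θ'=-3.8326 (straight) → pose (0.3076, -0.9362, -3.8326)
step 4: θ'=-4.8326 (R=3.0000) → pose (1.3740, -3.6077, -4.8326)

(1.3740, -3.6077, -4.8326)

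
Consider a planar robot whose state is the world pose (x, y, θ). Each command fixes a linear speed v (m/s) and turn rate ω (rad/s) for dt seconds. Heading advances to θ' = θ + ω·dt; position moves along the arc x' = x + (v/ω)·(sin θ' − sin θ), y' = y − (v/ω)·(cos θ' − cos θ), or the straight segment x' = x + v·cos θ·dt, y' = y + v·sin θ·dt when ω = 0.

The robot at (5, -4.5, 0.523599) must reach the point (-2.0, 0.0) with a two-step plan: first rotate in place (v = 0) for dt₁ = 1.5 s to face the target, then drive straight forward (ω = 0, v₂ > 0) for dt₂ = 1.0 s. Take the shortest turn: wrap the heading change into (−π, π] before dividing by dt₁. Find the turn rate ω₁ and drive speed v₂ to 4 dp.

heading to target = atan2(0−-4.5, -2−5) = 2.5703
Δθ = wrap(2.5703 − 0.5236) = 2.0467; ω₁ = Δθ/dt₁ = 1.3644
distance = √((-2−5)² + (0−-4.5)²) = 8.3217; v₂ = distance/dt₂ = 8.3217

ω₁ = 1.3644, v₂ = 8.3217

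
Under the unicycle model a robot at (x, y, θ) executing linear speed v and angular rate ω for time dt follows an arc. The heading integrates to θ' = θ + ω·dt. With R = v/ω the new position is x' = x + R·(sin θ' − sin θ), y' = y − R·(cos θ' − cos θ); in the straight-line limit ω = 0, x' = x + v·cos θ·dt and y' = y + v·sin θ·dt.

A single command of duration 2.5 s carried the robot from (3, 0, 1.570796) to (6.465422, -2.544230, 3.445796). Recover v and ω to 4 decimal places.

v = -2.0000, ω = 0.7500

Δθ = 3.445796 − 1.570796 = 1.875000
ω = Δθ/dt = 1.875000/2.5 = 0.7500
R = Δx/(sin θ' − sin θ) = -2.6667
v = R·ω = -2.6667·0.7500 = -2.0000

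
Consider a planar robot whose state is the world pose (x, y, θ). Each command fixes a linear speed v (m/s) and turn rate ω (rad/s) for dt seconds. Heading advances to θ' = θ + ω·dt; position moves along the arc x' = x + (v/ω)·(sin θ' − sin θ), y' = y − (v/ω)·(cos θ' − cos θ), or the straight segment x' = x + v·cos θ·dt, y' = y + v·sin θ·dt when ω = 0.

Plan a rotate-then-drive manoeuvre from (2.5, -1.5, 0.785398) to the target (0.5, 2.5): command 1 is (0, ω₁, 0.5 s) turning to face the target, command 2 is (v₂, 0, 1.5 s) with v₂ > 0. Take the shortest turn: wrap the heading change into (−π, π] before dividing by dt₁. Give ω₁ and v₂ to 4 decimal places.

ω₁ = 2.4981, v₂ = 2.9814

heading to target = atan2(2.5−-1.5, 0.5−2.5) = 2.0344
Δθ = wrap(2.0344 − 0.7854) = 1.2490; ω₁ = Δθ/dt₁ = 2.4981
distance = √((0.5−2.5)² + (2.5−-1.5)²) = 4.4721; v₂ = distance/dt₂ = 2.9814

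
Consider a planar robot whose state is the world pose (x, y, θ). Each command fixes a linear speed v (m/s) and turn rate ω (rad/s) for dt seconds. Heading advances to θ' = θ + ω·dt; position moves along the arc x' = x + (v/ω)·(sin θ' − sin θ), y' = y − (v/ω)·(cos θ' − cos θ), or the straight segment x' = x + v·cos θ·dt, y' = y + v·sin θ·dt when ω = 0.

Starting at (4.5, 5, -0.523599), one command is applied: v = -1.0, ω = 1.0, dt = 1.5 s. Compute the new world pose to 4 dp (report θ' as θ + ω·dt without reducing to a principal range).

θ' = -0.5236 + 1.0·1.5 = 0.9764
R = v/ω = -1.0/1.0 = -1.0000
x' = 4.5 + -1.0000·(sin 0.9764 − sin -0.5236) = 3.1715
y' = 5 − -1.0000·(cos 0.9764 − cos -0.5236) = 4.6940

(3.1715, 4.6940, 0.9764)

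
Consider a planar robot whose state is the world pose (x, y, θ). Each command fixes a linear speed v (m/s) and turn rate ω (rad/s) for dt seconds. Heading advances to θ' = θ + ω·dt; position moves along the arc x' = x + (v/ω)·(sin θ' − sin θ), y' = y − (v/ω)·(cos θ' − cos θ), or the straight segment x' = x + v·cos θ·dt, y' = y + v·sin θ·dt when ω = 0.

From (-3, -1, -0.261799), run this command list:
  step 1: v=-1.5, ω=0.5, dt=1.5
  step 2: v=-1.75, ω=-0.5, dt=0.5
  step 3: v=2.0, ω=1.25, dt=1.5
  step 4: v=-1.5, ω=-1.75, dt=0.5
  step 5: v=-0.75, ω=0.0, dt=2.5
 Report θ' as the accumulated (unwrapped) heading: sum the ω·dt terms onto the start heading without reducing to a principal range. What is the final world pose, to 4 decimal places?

(-5.5427, -1.6721, 1.2382)

step 1: θ'=0.4882 (R=-3.0000) → pose (-5.1836, -1.2482, 0.4882)
step 2: θ'=0.2382 (R=3.5000) → pose (-5.9994, -1.5583, 0.2382)
step 3: θ'=2.1132 (R=1.6000) → pose (-5.0065, 0.8224, 2.1132)
step 4: θ'=1.2382 (R=0.8571) → pose (-4.9305, 0.1001, 1.2382)
step 5: θ'=1.2382 (straight) → pose (-5.5427, -1.6721, 1.2382)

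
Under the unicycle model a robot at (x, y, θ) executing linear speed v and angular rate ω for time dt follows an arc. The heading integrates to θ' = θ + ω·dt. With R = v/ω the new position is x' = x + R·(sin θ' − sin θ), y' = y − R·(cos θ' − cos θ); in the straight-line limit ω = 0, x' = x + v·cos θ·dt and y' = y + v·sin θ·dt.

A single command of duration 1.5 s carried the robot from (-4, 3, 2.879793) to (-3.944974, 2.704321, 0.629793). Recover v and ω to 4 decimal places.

v = -0.2500, ω = -1.5000

Δθ = 0.629793 − 2.879793 = -2.250000
ω = Δθ/dt = -2.250000/1.5 = -1.5000
R = −Δy/(cos θ' − cos θ) = 0.1667
v = R·ω = 0.1667·-1.5000 = -0.2500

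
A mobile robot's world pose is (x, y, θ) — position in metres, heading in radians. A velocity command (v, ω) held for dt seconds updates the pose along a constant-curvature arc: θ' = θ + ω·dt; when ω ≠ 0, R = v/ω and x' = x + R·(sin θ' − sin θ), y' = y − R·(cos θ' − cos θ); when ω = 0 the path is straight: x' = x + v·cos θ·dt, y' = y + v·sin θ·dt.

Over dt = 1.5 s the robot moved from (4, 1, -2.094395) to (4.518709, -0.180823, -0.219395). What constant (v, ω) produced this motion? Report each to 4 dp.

Δθ = -0.219395 − -2.094395 = 1.875000
ω = Δθ/dt = 1.875000/1.5 = 1.2500
R = −Δy/(cos θ' − cos θ) = 0.8000
v = R·ω = 0.8000·1.2500 = 1.0000

v = 1.0000, ω = 1.2500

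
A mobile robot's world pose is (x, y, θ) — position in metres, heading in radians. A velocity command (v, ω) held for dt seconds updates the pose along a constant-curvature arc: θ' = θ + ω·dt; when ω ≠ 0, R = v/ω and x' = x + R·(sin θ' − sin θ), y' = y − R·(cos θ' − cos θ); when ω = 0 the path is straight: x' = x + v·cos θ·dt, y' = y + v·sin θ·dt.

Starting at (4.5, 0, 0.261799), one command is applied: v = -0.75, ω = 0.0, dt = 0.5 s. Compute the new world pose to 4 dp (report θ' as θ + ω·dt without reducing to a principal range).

θ' = 0.2618 + 0.0·0.5 = 0.2618
ω = 0 → straight: x' = 4.5 + -0.75·cos(0.2618)·0.5 = 4.1378
y' = 0 + -0.75·sin(0.2618)·0.5 = -0.0971

(4.1378, -0.0971, 0.2618)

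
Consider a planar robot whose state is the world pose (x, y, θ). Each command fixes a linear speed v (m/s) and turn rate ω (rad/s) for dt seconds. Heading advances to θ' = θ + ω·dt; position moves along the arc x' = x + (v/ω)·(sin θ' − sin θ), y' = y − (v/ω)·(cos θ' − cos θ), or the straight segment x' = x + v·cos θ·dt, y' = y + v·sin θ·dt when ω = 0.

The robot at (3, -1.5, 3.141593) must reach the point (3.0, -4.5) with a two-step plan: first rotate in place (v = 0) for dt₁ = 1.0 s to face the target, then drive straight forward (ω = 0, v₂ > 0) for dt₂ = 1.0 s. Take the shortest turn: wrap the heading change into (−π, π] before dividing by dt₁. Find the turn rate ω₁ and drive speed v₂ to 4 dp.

heading to target = atan2(-4.5−-1.5, 3−3) = -1.5708
Δθ = wrap(-1.5708 − 3.1416) = 1.5708; ω₁ = Δθ/dt₁ = 1.5708
distance = √((3−3)² + (-4.5−-1.5)²) = 3.0000; v₂ = distance/dt₂ = 3.0000

ω₁ = 1.5708, v₂ = 3.0000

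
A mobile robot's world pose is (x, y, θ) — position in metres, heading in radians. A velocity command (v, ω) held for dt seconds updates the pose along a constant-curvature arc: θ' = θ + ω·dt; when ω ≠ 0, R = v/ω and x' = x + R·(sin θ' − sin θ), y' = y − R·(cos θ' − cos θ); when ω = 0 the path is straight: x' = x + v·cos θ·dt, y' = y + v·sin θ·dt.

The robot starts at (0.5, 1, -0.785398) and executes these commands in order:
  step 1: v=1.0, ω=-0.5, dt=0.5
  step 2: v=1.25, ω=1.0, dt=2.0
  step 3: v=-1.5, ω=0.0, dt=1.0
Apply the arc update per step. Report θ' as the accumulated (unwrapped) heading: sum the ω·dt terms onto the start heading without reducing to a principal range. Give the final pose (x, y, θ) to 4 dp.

(2.0537, -0.7010, 0.9646)

step 1: θ'=-1.0354 (R=-2.0000) → pose (0.8059, 0.6062, -1.0354)
step 2: θ'=0.9646 (R=1.2500) → pose (2.9083, 0.5317, 0.9646)
step 3: θ'=0.9646 (straight) → pose (2.0537, -0.7010, 0.9646)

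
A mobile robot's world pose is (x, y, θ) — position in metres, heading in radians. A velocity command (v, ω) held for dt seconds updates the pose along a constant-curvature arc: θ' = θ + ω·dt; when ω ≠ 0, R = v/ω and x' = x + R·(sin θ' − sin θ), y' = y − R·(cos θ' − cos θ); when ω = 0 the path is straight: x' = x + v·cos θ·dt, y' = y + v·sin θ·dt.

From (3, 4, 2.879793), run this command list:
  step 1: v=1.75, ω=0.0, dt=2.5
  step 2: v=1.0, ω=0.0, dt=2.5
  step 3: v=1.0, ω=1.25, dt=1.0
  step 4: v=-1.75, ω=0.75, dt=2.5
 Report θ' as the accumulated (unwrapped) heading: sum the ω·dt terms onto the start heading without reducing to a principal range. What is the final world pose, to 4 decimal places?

step 1: θ'=2.8798 (straight) → pose (-1.2259, 5.1323, 2.8798)
step 2: θ'=2.8798 (straight) → pose (-3.6407, 5.7794, 2.8798)
step 3: θ'=4.1298 (R=0.8000) → pose (-4.5158, 5.4468, 4.1298)
step 4: θ'=6.0048 (R=-2.3333) → pose (-5.8230, 8.9741, 6.0048)

(-5.8230, 8.9741, 6.0048)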